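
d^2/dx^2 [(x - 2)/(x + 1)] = -6/(x + 1)^3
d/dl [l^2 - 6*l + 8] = 2*l - 6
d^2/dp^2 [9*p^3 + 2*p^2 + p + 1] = 54*p + 4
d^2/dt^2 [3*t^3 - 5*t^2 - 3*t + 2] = 18*t - 10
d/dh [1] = 0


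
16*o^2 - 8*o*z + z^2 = (-4*o + z)^2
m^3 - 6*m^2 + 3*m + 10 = (m - 5)*(m - 2)*(m + 1)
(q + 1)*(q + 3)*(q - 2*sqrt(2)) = q^3 - 2*sqrt(2)*q^2 + 4*q^2 - 8*sqrt(2)*q + 3*q - 6*sqrt(2)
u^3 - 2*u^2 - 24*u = u*(u - 6)*(u + 4)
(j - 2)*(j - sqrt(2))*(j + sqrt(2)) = j^3 - 2*j^2 - 2*j + 4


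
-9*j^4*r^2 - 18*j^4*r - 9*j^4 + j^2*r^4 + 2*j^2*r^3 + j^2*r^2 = (-3*j + r)*(3*j + r)*(j*r + j)^2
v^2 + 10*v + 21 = (v + 3)*(v + 7)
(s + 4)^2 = s^2 + 8*s + 16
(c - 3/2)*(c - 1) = c^2 - 5*c/2 + 3/2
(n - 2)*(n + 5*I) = n^2 - 2*n + 5*I*n - 10*I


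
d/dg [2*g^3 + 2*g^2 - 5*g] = 6*g^2 + 4*g - 5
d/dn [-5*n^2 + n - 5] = 1 - 10*n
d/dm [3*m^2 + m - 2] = 6*m + 1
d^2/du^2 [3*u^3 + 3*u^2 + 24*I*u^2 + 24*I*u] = 18*u + 6 + 48*I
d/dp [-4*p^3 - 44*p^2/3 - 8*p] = -12*p^2 - 88*p/3 - 8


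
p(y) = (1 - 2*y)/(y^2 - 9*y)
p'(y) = (1 - 2*y)*(9 - 2*y)/(y^2 - 9*y)^2 - 2/(y^2 - 9*y)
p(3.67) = 0.32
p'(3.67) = 0.07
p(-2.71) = 0.20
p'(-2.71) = 0.03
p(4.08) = 0.36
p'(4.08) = 0.08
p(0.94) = 0.12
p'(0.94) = 0.15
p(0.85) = 0.10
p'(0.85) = 0.18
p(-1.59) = 0.25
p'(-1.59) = 0.06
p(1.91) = 0.21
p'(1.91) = 0.07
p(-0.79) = 0.33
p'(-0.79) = 0.20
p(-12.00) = 0.10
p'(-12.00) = 0.01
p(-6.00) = 0.14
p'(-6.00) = 0.01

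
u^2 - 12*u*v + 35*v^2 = (u - 7*v)*(u - 5*v)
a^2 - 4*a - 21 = (a - 7)*(a + 3)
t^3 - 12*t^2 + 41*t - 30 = (t - 6)*(t - 5)*(t - 1)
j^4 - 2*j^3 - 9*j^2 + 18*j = j*(j - 3)*(j - 2)*(j + 3)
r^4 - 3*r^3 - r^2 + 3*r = r*(r - 3)*(r - 1)*(r + 1)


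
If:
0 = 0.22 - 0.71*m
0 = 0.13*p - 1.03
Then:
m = 0.31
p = 7.92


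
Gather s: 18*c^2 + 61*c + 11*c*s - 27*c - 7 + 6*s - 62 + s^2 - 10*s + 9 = 18*c^2 + 34*c + s^2 + s*(11*c - 4) - 60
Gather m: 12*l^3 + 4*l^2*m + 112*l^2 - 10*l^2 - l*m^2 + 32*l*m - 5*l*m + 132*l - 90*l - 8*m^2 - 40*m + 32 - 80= 12*l^3 + 102*l^2 + 42*l + m^2*(-l - 8) + m*(4*l^2 + 27*l - 40) - 48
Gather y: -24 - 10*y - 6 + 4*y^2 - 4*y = 4*y^2 - 14*y - 30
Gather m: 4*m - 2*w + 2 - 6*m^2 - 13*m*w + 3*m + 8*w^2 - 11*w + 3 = -6*m^2 + m*(7 - 13*w) + 8*w^2 - 13*w + 5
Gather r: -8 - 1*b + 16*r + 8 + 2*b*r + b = r*(2*b + 16)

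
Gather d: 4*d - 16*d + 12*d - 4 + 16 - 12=0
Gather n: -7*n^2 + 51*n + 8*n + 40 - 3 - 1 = -7*n^2 + 59*n + 36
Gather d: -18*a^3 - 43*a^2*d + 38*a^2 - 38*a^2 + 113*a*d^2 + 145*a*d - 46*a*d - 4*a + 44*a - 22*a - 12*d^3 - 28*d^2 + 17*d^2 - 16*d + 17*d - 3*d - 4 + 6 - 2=-18*a^3 + 18*a - 12*d^3 + d^2*(113*a - 11) + d*(-43*a^2 + 99*a - 2)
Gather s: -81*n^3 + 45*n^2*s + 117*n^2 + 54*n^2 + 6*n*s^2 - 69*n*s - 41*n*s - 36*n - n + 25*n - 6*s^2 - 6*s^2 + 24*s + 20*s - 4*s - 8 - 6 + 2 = -81*n^3 + 171*n^2 - 12*n + s^2*(6*n - 12) + s*(45*n^2 - 110*n + 40) - 12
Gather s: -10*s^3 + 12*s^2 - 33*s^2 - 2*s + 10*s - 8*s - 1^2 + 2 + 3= -10*s^3 - 21*s^2 + 4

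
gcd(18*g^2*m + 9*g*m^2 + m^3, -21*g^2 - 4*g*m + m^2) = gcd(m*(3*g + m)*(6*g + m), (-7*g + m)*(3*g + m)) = 3*g + m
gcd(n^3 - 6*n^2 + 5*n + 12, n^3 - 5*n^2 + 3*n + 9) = n^2 - 2*n - 3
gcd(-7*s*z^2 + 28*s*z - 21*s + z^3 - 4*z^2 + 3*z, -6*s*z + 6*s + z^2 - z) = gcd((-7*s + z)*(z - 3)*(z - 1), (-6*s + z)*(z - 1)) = z - 1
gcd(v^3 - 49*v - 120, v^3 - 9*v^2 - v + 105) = v + 3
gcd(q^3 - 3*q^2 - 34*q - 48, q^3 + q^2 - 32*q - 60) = q + 2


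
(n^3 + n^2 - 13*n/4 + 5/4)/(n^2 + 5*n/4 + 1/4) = (4*n^3 + 4*n^2 - 13*n + 5)/(4*n^2 + 5*n + 1)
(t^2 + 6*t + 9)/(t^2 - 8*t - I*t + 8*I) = (t^2 + 6*t + 9)/(t^2 - 8*t - I*t + 8*I)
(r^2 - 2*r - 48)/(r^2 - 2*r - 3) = (-r^2 + 2*r + 48)/(-r^2 + 2*r + 3)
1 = 1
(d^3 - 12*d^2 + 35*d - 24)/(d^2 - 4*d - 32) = (d^2 - 4*d + 3)/(d + 4)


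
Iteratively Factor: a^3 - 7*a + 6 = (a + 3)*(a^2 - 3*a + 2) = (a - 2)*(a + 3)*(a - 1)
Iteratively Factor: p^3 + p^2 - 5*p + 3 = (p + 3)*(p^2 - 2*p + 1) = (p - 1)*(p + 3)*(p - 1)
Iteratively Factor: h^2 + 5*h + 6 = (h + 2)*(h + 3)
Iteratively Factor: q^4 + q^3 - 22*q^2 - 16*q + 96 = (q + 3)*(q^3 - 2*q^2 - 16*q + 32) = (q - 4)*(q + 3)*(q^2 + 2*q - 8) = (q - 4)*(q - 2)*(q + 3)*(q + 4)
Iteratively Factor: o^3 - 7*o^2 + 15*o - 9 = (o - 1)*(o^2 - 6*o + 9) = (o - 3)*(o - 1)*(o - 3)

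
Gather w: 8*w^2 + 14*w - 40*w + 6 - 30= 8*w^2 - 26*w - 24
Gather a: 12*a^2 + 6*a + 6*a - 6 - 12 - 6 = 12*a^2 + 12*a - 24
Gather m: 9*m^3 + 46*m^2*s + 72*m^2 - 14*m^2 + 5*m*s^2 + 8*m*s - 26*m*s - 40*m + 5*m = 9*m^3 + m^2*(46*s + 58) + m*(5*s^2 - 18*s - 35)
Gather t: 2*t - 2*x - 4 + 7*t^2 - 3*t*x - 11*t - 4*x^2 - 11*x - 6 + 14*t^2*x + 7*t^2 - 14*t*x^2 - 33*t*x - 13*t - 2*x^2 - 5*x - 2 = t^2*(14*x + 14) + t*(-14*x^2 - 36*x - 22) - 6*x^2 - 18*x - 12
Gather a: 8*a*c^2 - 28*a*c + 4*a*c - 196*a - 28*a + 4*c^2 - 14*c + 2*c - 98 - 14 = a*(8*c^2 - 24*c - 224) + 4*c^2 - 12*c - 112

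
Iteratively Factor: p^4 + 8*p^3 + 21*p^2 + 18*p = (p + 3)*(p^3 + 5*p^2 + 6*p) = p*(p + 3)*(p^2 + 5*p + 6) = p*(p + 3)^2*(p + 2)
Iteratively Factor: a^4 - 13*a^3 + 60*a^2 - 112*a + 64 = (a - 4)*(a^3 - 9*a^2 + 24*a - 16) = (a - 4)^2*(a^2 - 5*a + 4) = (a - 4)^3*(a - 1)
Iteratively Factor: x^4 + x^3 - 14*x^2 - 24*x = (x - 4)*(x^3 + 5*x^2 + 6*x) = x*(x - 4)*(x^2 + 5*x + 6) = x*(x - 4)*(x + 2)*(x + 3)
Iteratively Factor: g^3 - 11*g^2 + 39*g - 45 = (g - 5)*(g^2 - 6*g + 9) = (g - 5)*(g - 3)*(g - 3)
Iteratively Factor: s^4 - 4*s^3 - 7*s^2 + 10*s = (s - 1)*(s^3 - 3*s^2 - 10*s) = (s - 1)*(s + 2)*(s^2 - 5*s) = s*(s - 1)*(s + 2)*(s - 5)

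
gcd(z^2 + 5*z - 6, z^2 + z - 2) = z - 1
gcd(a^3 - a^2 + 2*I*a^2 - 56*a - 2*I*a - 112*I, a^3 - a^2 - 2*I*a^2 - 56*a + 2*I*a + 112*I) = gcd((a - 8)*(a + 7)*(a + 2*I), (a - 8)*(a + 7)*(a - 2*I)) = a^2 - a - 56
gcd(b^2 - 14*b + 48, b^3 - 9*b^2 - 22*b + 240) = b^2 - 14*b + 48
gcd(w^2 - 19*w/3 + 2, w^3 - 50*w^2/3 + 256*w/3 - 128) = w - 6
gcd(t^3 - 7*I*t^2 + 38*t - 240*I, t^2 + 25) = t - 5*I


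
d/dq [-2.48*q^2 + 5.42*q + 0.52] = 5.42 - 4.96*q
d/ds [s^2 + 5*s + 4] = 2*s + 5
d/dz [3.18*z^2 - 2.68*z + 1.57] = 6.36*z - 2.68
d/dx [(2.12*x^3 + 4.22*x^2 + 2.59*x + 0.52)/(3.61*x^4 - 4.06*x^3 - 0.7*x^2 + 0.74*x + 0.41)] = (-7.6532*x^6 - 30.4684*x^5 - 12.4005*x^4 + 16.6596*x^3 + 13.877*x^2 + 4.1884*x + 0.6771)/(13.0321*x^8 - 29.3132*x^7 + 11.4296*x^6 + 11.0268*x^5 - 2.5586*x^4 - 4.3652*x^3 - 0.0264*x^2 + 0.6068*x + 0.1681)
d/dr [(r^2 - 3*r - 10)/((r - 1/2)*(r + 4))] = 2*(13*r^2 + 32*r + 82)/(4*r^4 + 28*r^3 + 33*r^2 - 56*r + 16)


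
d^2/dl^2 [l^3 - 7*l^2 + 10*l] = 6*l - 14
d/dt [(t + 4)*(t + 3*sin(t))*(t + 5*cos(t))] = -(t + 4)*(t + 3*sin(t))*(5*sin(t) - 1) + (t + 4)*(t + 5*cos(t))*(3*cos(t) + 1) + (t + 3*sin(t))*(t + 5*cos(t))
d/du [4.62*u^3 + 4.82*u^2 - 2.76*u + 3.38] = 13.86*u^2 + 9.64*u - 2.76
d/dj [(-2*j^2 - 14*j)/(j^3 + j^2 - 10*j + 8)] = 2*(j^4 + 14*j^3 + 17*j^2 - 16*j - 56)/(j^6 + 2*j^5 - 19*j^4 - 4*j^3 + 116*j^2 - 160*j + 64)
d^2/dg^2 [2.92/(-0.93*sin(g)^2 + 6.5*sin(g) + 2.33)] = (-10.102032*sin(g)^4 + 52.9542*sin(g)^3 - 133.526344*sin(g)^2 - 61.685*sin(g) + 259.394696)/(-0.93*sin(g)^2 + 6.5*sin(g) + 2.33)^3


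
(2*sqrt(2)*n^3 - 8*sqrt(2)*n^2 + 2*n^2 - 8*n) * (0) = 0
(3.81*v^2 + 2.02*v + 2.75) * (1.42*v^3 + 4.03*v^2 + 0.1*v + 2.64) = 5.4102*v^5 + 18.2227*v^4 + 12.4266*v^3 + 21.3429*v^2 + 5.6078*v + 7.26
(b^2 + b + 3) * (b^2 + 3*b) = b^4 + 4*b^3 + 6*b^2 + 9*b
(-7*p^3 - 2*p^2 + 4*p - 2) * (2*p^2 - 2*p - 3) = -14*p^5 + 10*p^4 + 33*p^3 - 6*p^2 - 8*p + 6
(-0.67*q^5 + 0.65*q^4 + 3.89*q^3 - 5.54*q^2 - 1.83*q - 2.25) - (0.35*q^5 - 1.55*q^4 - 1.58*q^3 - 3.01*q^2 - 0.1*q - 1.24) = -1.02*q^5 + 2.2*q^4 + 5.47*q^3 - 2.53*q^2 - 1.73*q - 1.01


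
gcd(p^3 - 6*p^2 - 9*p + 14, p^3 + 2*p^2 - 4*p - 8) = p + 2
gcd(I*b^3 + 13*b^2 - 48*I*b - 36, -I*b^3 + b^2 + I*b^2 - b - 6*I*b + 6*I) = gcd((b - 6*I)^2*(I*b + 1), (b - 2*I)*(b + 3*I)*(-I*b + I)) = 1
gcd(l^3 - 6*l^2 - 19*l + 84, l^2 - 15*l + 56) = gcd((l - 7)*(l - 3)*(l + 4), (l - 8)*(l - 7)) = l - 7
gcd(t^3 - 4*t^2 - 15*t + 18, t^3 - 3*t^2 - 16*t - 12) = t - 6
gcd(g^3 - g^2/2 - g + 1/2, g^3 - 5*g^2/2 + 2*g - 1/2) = g^2 - 3*g/2 + 1/2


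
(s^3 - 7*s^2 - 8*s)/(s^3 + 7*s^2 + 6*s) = (s - 8)/(s + 6)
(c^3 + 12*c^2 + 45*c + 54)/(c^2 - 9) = (c^2 + 9*c + 18)/(c - 3)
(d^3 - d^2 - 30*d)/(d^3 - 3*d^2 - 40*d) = (d - 6)/(d - 8)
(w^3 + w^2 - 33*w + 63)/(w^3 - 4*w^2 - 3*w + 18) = (w + 7)/(w + 2)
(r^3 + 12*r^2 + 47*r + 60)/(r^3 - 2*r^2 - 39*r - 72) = (r^2 + 9*r + 20)/(r^2 - 5*r - 24)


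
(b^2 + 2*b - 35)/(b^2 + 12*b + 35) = (b - 5)/(b + 5)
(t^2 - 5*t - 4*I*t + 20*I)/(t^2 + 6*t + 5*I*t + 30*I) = (t^2 - t*(5 + 4*I) + 20*I)/(t^2 + t*(6 + 5*I) + 30*I)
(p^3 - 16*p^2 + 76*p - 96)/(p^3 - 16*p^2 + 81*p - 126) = (p^2 - 10*p + 16)/(p^2 - 10*p + 21)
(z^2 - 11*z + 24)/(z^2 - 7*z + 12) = (z - 8)/(z - 4)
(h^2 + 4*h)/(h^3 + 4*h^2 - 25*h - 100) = h/(h^2 - 25)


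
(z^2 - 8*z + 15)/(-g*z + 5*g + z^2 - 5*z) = (z - 3)/(-g + z)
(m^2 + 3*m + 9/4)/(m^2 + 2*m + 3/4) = (2*m + 3)/(2*m + 1)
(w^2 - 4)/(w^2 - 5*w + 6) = (w + 2)/(w - 3)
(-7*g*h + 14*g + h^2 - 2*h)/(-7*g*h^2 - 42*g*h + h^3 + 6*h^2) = (h - 2)/(h*(h + 6))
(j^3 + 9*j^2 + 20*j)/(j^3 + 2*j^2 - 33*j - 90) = j*(j + 4)/(j^2 - 3*j - 18)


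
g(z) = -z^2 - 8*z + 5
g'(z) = -2*z - 8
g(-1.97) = 16.88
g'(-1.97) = -4.06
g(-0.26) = 7.01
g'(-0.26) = -7.48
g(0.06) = 4.52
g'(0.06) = -8.12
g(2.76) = -24.70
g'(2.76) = -13.52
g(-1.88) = 16.51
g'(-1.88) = -4.24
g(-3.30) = 20.51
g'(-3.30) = -1.40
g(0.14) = 3.86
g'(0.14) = -8.28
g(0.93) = -3.30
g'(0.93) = -9.86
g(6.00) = -79.00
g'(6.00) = -20.00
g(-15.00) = -100.00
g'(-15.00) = 22.00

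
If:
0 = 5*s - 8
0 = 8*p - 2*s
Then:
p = 2/5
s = 8/5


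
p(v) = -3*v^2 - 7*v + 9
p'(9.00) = -61.00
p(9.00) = -297.00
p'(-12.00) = 65.00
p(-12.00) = -339.00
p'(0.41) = -9.46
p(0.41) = 5.63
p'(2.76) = -23.56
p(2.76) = -33.17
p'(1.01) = -13.06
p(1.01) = -1.13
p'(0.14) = -7.84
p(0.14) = 7.96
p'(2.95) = -24.70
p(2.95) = -37.76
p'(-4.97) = 22.82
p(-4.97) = -30.31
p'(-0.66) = -3.04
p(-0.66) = 12.31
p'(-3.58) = 14.48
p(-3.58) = -4.39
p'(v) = -6*v - 7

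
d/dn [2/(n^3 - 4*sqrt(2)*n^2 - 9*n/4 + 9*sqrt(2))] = 8*(-12*n^2 + 32*sqrt(2)*n + 9)/(4*n^3 - 16*sqrt(2)*n^2 - 9*n + 36*sqrt(2))^2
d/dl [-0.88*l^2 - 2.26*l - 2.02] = -1.76*l - 2.26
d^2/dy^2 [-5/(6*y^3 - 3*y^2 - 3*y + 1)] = 30*((6*y - 1)*(6*y^3 - 3*y^2 - 3*y + 1) - 3*(-6*y^2 + 2*y + 1)^2)/(6*y^3 - 3*y^2 - 3*y + 1)^3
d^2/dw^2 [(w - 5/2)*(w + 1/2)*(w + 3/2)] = 6*w - 1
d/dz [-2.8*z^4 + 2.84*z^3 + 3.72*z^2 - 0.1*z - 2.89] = -11.2*z^3 + 8.52*z^2 + 7.44*z - 0.1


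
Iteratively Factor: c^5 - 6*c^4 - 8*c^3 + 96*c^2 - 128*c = (c - 4)*(c^4 - 2*c^3 - 16*c^2 + 32*c) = (c - 4)*(c + 4)*(c^3 - 6*c^2 + 8*c) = (c - 4)^2*(c + 4)*(c^2 - 2*c) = (c - 4)^2*(c - 2)*(c + 4)*(c)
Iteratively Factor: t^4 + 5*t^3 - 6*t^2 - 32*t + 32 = (t + 4)*(t^3 + t^2 - 10*t + 8) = (t + 4)^2*(t^2 - 3*t + 2) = (t - 2)*(t + 4)^2*(t - 1)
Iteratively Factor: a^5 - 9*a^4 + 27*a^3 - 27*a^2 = (a - 3)*(a^4 - 6*a^3 + 9*a^2) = a*(a - 3)*(a^3 - 6*a^2 + 9*a) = a*(a - 3)^2*(a^2 - 3*a) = a^2*(a - 3)^2*(a - 3)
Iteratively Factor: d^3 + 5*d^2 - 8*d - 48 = (d + 4)*(d^2 + d - 12) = (d + 4)^2*(d - 3)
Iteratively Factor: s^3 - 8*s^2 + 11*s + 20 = (s - 5)*(s^2 - 3*s - 4) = (s - 5)*(s - 4)*(s + 1)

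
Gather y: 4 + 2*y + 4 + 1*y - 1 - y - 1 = 2*y + 6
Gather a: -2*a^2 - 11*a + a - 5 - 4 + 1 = -2*a^2 - 10*a - 8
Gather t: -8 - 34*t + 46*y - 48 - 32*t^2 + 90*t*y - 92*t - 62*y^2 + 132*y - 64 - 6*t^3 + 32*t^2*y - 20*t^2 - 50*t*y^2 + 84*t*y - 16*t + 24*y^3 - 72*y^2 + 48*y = -6*t^3 + t^2*(32*y - 52) + t*(-50*y^2 + 174*y - 142) + 24*y^3 - 134*y^2 + 226*y - 120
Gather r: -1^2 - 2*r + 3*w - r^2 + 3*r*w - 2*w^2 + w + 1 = -r^2 + r*(3*w - 2) - 2*w^2 + 4*w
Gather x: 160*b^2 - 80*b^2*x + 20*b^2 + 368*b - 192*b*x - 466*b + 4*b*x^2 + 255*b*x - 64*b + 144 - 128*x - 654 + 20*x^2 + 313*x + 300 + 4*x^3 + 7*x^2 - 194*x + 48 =180*b^2 - 162*b + 4*x^3 + x^2*(4*b + 27) + x*(-80*b^2 + 63*b - 9) - 162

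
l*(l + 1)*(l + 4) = l^3 + 5*l^2 + 4*l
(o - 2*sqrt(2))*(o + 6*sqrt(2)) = o^2 + 4*sqrt(2)*o - 24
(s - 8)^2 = s^2 - 16*s + 64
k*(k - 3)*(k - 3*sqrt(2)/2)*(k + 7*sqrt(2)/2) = k^4 - 3*k^3 + 2*sqrt(2)*k^3 - 21*k^2/2 - 6*sqrt(2)*k^2 + 63*k/2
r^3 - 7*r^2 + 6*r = r*(r - 6)*(r - 1)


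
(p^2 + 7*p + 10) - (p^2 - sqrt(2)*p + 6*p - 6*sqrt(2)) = p + sqrt(2)*p + 6*sqrt(2) + 10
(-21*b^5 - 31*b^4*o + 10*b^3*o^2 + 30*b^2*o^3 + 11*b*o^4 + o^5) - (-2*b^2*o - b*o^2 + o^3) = -21*b^5 - 31*b^4*o + 10*b^3*o^2 + 30*b^2*o^3 + 2*b^2*o + 11*b*o^4 + b*o^2 + o^5 - o^3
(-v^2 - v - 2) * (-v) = v^3 + v^2 + 2*v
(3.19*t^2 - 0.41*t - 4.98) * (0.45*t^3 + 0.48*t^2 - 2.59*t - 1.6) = 1.4355*t^5 + 1.3467*t^4 - 10.6999*t^3 - 6.4325*t^2 + 13.5542*t + 7.968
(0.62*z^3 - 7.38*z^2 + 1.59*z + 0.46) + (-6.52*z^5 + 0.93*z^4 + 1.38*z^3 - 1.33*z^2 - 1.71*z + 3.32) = -6.52*z^5 + 0.93*z^4 + 2.0*z^3 - 8.71*z^2 - 0.12*z + 3.78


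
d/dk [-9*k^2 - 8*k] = -18*k - 8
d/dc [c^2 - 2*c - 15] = 2*c - 2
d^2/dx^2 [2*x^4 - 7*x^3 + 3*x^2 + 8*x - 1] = 24*x^2 - 42*x + 6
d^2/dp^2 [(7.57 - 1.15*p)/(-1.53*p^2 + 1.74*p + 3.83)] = ((27.1662 - 10.557*p)*(-1.53*p^2 + 1.74*p + 3.83) - (1.15*p - 7.57)*(3.06*p - 1.74)*(6.12*p - 3.48))/(-1.53*p^2 + 1.74*p + 3.83)^3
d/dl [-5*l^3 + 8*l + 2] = 8 - 15*l^2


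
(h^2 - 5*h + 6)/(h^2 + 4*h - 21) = (h - 2)/(h + 7)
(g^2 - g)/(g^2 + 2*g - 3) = g/(g + 3)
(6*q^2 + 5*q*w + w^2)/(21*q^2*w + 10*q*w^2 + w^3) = (2*q + w)/(w*(7*q + w))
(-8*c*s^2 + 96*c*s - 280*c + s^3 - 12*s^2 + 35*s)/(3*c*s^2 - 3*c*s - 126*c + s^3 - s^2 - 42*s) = (-8*c*s + 40*c + s^2 - 5*s)/(3*c*s + 18*c + s^2 + 6*s)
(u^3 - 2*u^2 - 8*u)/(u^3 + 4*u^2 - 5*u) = (u^2 - 2*u - 8)/(u^2 + 4*u - 5)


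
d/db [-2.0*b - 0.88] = -2.00000000000000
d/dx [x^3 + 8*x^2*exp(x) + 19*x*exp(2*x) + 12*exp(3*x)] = 8*x^2*exp(x) + 3*x^2 + 38*x*exp(2*x) + 16*x*exp(x) + 36*exp(3*x) + 19*exp(2*x)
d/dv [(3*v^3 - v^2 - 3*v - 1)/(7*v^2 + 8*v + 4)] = (21*v^4 + 48*v^3 + 49*v^2 + 6*v - 4)/(49*v^4 + 112*v^3 + 120*v^2 + 64*v + 16)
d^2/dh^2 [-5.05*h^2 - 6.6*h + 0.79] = -10.1000000000000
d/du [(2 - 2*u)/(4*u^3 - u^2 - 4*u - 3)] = 2*(-4*u^3 + u^2 + 4*u - 2*(u - 1)*(-6*u^2 + u + 2) + 3)/(-4*u^3 + u^2 + 4*u + 3)^2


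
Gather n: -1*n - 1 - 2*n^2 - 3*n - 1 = -2*n^2 - 4*n - 2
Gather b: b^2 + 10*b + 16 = b^2 + 10*b + 16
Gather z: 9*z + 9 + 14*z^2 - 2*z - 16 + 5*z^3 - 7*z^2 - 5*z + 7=5*z^3 + 7*z^2 + 2*z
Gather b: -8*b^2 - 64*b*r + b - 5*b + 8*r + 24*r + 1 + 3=-8*b^2 + b*(-64*r - 4) + 32*r + 4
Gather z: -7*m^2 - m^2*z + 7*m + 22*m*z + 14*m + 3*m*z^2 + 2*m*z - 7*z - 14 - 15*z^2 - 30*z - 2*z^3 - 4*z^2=-7*m^2 + 21*m - 2*z^3 + z^2*(3*m - 19) + z*(-m^2 + 24*m - 37) - 14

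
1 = 1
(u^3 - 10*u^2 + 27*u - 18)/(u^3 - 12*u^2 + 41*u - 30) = (u - 3)/(u - 5)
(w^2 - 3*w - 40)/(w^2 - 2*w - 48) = (w + 5)/(w + 6)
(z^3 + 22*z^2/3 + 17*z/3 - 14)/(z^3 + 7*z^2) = (3*z^3 + 22*z^2 + 17*z - 42)/(3*z^2*(z + 7))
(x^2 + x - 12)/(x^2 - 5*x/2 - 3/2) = 2*(x + 4)/(2*x + 1)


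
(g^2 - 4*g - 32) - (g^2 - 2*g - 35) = 3 - 2*g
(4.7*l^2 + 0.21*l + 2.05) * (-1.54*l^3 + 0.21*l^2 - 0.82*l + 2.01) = -7.238*l^5 + 0.6636*l^4 - 6.9669*l^3 + 9.7053*l^2 - 1.2589*l + 4.1205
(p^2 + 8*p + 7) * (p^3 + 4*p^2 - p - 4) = p^5 + 12*p^4 + 38*p^3 + 16*p^2 - 39*p - 28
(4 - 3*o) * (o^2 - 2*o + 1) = -3*o^3 + 10*o^2 - 11*o + 4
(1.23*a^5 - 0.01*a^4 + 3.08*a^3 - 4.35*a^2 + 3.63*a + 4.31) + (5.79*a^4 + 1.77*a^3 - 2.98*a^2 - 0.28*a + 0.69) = 1.23*a^5 + 5.78*a^4 + 4.85*a^3 - 7.33*a^2 + 3.35*a + 5.0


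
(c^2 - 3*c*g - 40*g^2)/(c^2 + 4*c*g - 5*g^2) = (c - 8*g)/(c - g)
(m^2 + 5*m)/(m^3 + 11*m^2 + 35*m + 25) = m/(m^2 + 6*m + 5)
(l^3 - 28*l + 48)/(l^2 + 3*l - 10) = (l^2 + 2*l - 24)/(l + 5)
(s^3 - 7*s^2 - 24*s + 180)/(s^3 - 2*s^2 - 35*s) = (s^2 - 12*s + 36)/(s*(s - 7))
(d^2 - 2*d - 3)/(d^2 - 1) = (d - 3)/(d - 1)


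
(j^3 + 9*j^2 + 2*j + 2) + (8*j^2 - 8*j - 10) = j^3 + 17*j^2 - 6*j - 8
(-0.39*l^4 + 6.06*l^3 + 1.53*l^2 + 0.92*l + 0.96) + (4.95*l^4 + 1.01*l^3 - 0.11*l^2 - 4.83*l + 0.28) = 4.56*l^4 + 7.07*l^3 + 1.42*l^2 - 3.91*l + 1.24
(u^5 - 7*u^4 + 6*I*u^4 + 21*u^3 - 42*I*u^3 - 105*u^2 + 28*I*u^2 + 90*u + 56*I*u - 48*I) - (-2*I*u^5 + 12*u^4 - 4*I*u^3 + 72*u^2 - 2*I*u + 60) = u^5 + 2*I*u^5 - 19*u^4 + 6*I*u^4 + 21*u^3 - 38*I*u^3 - 177*u^2 + 28*I*u^2 + 90*u + 58*I*u - 60 - 48*I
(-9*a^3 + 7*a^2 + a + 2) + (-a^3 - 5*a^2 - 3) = -10*a^3 + 2*a^2 + a - 1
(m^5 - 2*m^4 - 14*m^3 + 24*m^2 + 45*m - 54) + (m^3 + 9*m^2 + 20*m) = m^5 - 2*m^4 - 13*m^3 + 33*m^2 + 65*m - 54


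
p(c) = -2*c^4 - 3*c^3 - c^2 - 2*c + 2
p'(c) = -8*c^3 - 9*c^2 - 2*c - 2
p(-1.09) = 4.05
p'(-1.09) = -0.15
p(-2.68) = -45.25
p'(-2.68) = 92.71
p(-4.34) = -472.48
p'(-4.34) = 491.13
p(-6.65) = -3057.94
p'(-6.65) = 1965.93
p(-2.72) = -49.06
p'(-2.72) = 97.84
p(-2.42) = -25.09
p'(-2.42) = 63.51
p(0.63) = -0.72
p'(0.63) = -8.83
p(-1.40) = 3.39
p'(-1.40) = 5.11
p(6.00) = -3286.00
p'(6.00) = -2066.00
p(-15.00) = -91318.00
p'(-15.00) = 25003.00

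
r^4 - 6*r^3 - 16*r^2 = r^2*(r - 8)*(r + 2)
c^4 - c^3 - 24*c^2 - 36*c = c*(c - 6)*(c + 2)*(c + 3)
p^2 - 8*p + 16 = (p - 4)^2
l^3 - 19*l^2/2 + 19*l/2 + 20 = (l - 8)*(l - 5/2)*(l + 1)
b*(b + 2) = b^2 + 2*b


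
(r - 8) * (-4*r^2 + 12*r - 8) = -4*r^3 + 44*r^2 - 104*r + 64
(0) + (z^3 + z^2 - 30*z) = z^3 + z^2 - 30*z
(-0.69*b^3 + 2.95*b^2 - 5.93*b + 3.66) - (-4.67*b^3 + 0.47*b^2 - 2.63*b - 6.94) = 3.98*b^3 + 2.48*b^2 - 3.3*b + 10.6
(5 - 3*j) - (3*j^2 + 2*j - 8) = -3*j^2 - 5*j + 13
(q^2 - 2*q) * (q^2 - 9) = q^4 - 2*q^3 - 9*q^2 + 18*q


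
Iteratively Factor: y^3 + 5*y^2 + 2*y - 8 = (y + 2)*(y^2 + 3*y - 4) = (y + 2)*(y + 4)*(y - 1)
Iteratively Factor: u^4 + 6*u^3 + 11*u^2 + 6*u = (u + 1)*(u^3 + 5*u^2 + 6*u) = u*(u + 1)*(u^2 + 5*u + 6) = u*(u + 1)*(u + 3)*(u + 2)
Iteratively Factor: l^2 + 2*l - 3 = (l - 1)*(l + 3)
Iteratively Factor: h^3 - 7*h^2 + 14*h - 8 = (h - 2)*(h^2 - 5*h + 4) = (h - 2)*(h - 1)*(h - 4)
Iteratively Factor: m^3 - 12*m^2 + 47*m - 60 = (m - 3)*(m^2 - 9*m + 20) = (m - 4)*(m - 3)*(m - 5)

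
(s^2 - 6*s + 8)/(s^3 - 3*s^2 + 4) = (s - 4)/(s^2 - s - 2)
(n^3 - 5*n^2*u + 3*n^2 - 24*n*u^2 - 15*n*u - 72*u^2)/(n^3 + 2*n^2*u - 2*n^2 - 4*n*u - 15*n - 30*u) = (n^2 - 5*n*u - 24*u^2)/(n^2 + 2*n*u - 5*n - 10*u)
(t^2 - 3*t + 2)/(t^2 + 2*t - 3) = (t - 2)/(t + 3)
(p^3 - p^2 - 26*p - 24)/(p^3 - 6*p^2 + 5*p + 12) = (p^2 - 2*p - 24)/(p^2 - 7*p + 12)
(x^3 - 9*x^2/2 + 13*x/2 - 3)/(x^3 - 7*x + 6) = (x - 3/2)/(x + 3)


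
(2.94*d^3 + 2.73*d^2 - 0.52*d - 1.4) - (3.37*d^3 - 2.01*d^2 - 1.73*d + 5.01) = -0.43*d^3 + 4.74*d^2 + 1.21*d - 6.41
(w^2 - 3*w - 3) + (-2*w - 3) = w^2 - 5*w - 6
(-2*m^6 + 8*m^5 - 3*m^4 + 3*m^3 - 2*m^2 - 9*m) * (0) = 0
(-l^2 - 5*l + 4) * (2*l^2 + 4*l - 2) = -2*l^4 - 14*l^3 - 10*l^2 + 26*l - 8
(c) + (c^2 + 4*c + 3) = c^2 + 5*c + 3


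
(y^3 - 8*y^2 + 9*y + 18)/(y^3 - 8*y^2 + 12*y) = (y^2 - 2*y - 3)/(y*(y - 2))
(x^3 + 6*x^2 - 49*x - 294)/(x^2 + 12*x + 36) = (x^2 - 49)/(x + 6)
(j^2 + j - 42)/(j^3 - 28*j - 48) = (j + 7)/(j^2 + 6*j + 8)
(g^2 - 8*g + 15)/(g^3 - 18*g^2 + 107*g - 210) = (g - 3)/(g^2 - 13*g + 42)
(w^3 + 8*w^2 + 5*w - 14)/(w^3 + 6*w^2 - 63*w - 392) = (w^2 + w - 2)/(w^2 - w - 56)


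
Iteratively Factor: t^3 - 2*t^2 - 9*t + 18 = (t - 3)*(t^2 + t - 6) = (t - 3)*(t + 3)*(t - 2)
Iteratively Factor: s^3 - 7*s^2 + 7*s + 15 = (s - 3)*(s^2 - 4*s - 5) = (s - 3)*(s + 1)*(s - 5)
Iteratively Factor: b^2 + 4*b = (b + 4)*(b)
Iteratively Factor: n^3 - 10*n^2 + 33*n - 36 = (n - 4)*(n^2 - 6*n + 9) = (n - 4)*(n - 3)*(n - 3)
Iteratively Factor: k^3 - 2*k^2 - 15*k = (k + 3)*(k^2 - 5*k) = (k - 5)*(k + 3)*(k)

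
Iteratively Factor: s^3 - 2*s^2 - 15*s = (s)*(s^2 - 2*s - 15) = s*(s - 5)*(s + 3)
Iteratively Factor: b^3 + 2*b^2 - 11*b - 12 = (b + 4)*(b^2 - 2*b - 3) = (b - 3)*(b + 4)*(b + 1)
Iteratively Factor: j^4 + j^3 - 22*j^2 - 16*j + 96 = (j + 4)*(j^3 - 3*j^2 - 10*j + 24) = (j - 4)*(j + 4)*(j^2 + j - 6) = (j - 4)*(j + 3)*(j + 4)*(j - 2)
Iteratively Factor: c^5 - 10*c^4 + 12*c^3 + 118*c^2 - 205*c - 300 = (c - 5)*(c^4 - 5*c^3 - 13*c^2 + 53*c + 60) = (c - 5)*(c - 4)*(c^3 - c^2 - 17*c - 15) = (c - 5)*(c - 4)*(c + 3)*(c^2 - 4*c - 5) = (c - 5)*(c - 4)*(c + 1)*(c + 3)*(c - 5)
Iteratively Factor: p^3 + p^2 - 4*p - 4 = (p - 2)*(p^2 + 3*p + 2) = (p - 2)*(p + 2)*(p + 1)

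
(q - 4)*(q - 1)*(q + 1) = q^3 - 4*q^2 - q + 4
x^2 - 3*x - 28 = (x - 7)*(x + 4)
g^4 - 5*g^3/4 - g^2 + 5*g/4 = g*(g - 5/4)*(g - 1)*(g + 1)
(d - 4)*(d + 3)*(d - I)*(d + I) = d^4 - d^3 - 11*d^2 - d - 12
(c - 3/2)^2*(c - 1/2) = c^3 - 7*c^2/2 + 15*c/4 - 9/8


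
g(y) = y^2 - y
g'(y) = 2*y - 1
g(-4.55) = 25.25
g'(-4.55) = -10.10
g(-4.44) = 24.15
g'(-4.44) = -9.88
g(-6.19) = 44.51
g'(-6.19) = -13.38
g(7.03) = 42.39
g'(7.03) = 13.06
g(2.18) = 2.57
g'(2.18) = 3.36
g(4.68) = 17.22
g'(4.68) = 8.36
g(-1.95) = 5.75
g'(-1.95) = -4.90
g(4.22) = 13.59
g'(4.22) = 7.44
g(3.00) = 6.00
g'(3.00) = 5.00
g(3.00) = 6.00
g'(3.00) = 5.00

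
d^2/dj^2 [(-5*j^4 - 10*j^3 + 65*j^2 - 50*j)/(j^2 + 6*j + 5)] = 10*(-j^3 - 3*j^2 - 3*j + 5)/(j^3 + 3*j^2 + 3*j + 1)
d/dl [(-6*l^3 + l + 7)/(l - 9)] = 2*(-6*l^3 + 81*l^2 - 8)/(l^2 - 18*l + 81)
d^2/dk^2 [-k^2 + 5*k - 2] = -2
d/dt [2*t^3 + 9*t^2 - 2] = 6*t*(t + 3)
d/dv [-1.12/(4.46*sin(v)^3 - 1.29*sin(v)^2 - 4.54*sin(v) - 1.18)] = (14.9856*sin(v)^2 - 2.8896*sin(v) - 5.0848)*cos(v)/(-4.46*sin(v)^3 + 1.29*sin(v)^2 + 4.54*sin(v) + 1.18)^2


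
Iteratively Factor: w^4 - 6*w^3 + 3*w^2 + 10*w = (w - 5)*(w^3 - w^2 - 2*w) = w*(w - 5)*(w^2 - w - 2) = w*(w - 5)*(w - 2)*(w + 1)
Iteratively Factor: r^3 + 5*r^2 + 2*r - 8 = (r + 4)*(r^2 + r - 2) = (r + 2)*(r + 4)*(r - 1)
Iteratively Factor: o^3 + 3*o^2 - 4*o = (o + 4)*(o^2 - o) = (o - 1)*(o + 4)*(o)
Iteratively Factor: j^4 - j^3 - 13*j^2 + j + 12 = (j + 1)*(j^3 - 2*j^2 - 11*j + 12) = (j + 1)*(j + 3)*(j^2 - 5*j + 4) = (j - 4)*(j + 1)*(j + 3)*(j - 1)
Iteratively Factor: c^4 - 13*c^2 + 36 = (c + 2)*(c^3 - 2*c^2 - 9*c + 18) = (c + 2)*(c + 3)*(c^2 - 5*c + 6) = (c - 3)*(c + 2)*(c + 3)*(c - 2)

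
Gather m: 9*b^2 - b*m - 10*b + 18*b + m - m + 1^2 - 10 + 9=9*b^2 - b*m + 8*b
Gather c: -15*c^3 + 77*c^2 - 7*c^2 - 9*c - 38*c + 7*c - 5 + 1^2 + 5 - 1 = -15*c^3 + 70*c^2 - 40*c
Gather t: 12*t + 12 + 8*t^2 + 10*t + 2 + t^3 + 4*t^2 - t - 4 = t^3 + 12*t^2 + 21*t + 10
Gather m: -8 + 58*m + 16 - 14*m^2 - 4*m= -14*m^2 + 54*m + 8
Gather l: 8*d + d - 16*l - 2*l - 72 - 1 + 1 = 9*d - 18*l - 72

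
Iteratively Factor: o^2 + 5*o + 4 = (o + 4)*(o + 1)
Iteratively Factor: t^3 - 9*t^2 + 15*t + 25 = (t - 5)*(t^2 - 4*t - 5) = (t - 5)*(t + 1)*(t - 5)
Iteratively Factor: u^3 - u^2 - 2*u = (u + 1)*(u^2 - 2*u) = u*(u + 1)*(u - 2)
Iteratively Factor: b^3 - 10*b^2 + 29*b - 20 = (b - 5)*(b^2 - 5*b + 4) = (b - 5)*(b - 1)*(b - 4)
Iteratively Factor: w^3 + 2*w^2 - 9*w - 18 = (w + 2)*(w^2 - 9) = (w - 3)*(w + 2)*(w + 3)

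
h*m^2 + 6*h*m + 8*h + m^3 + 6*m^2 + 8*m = (h + m)*(m + 2)*(m + 4)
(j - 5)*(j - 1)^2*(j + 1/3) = j^4 - 20*j^3/3 + 26*j^2/3 - 4*j/3 - 5/3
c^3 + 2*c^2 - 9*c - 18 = (c - 3)*(c + 2)*(c + 3)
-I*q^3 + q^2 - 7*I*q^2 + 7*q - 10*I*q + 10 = (q + 2)*(q + 5)*(-I*q + 1)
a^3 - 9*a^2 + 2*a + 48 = (a - 8)*(a - 3)*(a + 2)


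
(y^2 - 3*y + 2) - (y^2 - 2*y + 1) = 1 - y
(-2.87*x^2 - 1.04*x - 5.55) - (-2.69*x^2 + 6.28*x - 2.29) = -0.18*x^2 - 7.32*x - 3.26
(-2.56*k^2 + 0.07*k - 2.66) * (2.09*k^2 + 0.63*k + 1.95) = -5.3504*k^4 - 1.4665*k^3 - 10.5073*k^2 - 1.5393*k - 5.187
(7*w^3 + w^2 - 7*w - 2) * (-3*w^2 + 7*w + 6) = -21*w^5 + 46*w^4 + 70*w^3 - 37*w^2 - 56*w - 12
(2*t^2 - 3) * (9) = 18*t^2 - 27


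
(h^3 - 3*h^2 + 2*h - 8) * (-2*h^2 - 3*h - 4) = -2*h^5 + 3*h^4 + h^3 + 22*h^2 + 16*h + 32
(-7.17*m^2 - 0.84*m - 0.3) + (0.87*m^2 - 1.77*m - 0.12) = -6.3*m^2 - 2.61*m - 0.42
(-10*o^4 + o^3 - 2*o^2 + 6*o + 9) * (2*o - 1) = -20*o^5 + 12*o^4 - 5*o^3 + 14*o^2 + 12*o - 9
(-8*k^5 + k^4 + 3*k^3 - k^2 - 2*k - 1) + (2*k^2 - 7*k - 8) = -8*k^5 + k^4 + 3*k^3 + k^2 - 9*k - 9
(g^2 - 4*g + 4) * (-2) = -2*g^2 + 8*g - 8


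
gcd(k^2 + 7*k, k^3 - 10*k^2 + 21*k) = k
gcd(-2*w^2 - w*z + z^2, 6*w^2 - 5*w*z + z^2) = -2*w + z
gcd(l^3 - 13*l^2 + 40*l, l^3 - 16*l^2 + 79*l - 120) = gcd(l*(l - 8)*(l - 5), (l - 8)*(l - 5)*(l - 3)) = l^2 - 13*l + 40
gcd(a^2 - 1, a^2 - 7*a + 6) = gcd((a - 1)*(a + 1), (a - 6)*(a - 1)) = a - 1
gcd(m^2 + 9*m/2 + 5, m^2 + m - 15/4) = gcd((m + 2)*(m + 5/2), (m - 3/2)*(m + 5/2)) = m + 5/2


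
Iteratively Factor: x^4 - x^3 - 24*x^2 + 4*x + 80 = (x - 2)*(x^3 + x^2 - 22*x - 40) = (x - 2)*(x + 2)*(x^2 - x - 20) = (x - 2)*(x + 2)*(x + 4)*(x - 5)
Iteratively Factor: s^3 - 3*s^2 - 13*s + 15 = (s - 1)*(s^2 - 2*s - 15) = (s - 5)*(s - 1)*(s + 3)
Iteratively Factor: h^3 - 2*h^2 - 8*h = (h)*(h^2 - 2*h - 8) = h*(h + 2)*(h - 4)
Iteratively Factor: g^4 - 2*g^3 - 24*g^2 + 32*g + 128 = (g - 4)*(g^3 + 2*g^2 - 16*g - 32) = (g - 4)*(g + 4)*(g^2 - 2*g - 8) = (g - 4)^2*(g + 4)*(g + 2)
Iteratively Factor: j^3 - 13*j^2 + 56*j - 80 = (j - 4)*(j^2 - 9*j + 20) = (j - 5)*(j - 4)*(j - 4)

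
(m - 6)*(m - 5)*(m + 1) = m^3 - 10*m^2 + 19*m + 30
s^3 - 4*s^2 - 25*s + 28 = (s - 7)*(s - 1)*(s + 4)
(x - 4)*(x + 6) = x^2 + 2*x - 24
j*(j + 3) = j^2 + 3*j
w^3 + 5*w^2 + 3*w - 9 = (w - 1)*(w + 3)^2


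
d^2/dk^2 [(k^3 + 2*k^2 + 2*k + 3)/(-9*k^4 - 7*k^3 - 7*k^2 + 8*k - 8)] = 2*(-81*k^9 - 486*k^8 - 1161*k^7 - 3865*k^6 - 3675*k^5 - 1581*k^4 + 1150*k^3 + 2559*k^2 + 1152*k - 280)/(729*k^12 + 1701*k^11 + 3024*k^10 + 1045*k^9 + 1272*k^8 - 147*k^7 + 3919*k^6 - 936*k^5 + 1560*k^4 - 1856*k^3 + 2880*k^2 - 1536*k + 512)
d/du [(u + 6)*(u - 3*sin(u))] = u - (u + 6)*(3*cos(u) - 1) - 3*sin(u)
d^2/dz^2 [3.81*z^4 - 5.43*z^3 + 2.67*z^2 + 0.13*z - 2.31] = 45.72*z^2 - 32.58*z + 5.34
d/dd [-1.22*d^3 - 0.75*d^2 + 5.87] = d*(-3.66*d - 1.5)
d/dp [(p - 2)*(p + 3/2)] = 2*p - 1/2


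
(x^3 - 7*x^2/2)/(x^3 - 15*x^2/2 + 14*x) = x/(x - 4)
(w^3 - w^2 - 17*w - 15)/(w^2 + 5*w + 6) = (w^2 - 4*w - 5)/(w + 2)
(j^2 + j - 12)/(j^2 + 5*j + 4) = (j - 3)/(j + 1)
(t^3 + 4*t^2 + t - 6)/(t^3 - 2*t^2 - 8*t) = (t^2 + 2*t - 3)/(t*(t - 4))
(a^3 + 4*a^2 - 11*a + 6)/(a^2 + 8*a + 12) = (a^2 - 2*a + 1)/(a + 2)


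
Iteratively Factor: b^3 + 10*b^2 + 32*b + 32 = (b + 4)*(b^2 + 6*b + 8) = (b + 2)*(b + 4)*(b + 4)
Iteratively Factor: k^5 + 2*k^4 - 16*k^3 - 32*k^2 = (k)*(k^4 + 2*k^3 - 16*k^2 - 32*k) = k^2*(k^3 + 2*k^2 - 16*k - 32) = k^2*(k - 4)*(k^2 + 6*k + 8) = k^2*(k - 4)*(k + 2)*(k + 4)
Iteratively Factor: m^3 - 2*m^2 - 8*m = (m)*(m^2 - 2*m - 8) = m*(m + 2)*(m - 4)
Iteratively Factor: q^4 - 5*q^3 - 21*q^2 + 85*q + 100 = (q + 4)*(q^3 - 9*q^2 + 15*q + 25) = (q - 5)*(q + 4)*(q^2 - 4*q - 5) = (q - 5)*(q + 1)*(q + 4)*(q - 5)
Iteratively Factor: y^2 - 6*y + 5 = (y - 1)*(y - 5)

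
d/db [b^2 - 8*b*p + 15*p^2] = 2*b - 8*p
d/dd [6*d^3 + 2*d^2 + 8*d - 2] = 18*d^2 + 4*d + 8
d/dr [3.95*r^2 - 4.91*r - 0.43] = 7.9*r - 4.91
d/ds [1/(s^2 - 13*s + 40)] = (13 - 2*s)/(s^2 - 13*s + 40)^2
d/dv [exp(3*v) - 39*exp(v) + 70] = 3*(exp(2*v) - 13)*exp(v)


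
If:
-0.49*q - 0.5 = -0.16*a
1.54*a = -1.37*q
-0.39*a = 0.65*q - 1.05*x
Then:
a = 0.70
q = -0.79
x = -0.23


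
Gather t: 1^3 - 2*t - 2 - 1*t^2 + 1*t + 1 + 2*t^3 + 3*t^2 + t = 2*t^3 + 2*t^2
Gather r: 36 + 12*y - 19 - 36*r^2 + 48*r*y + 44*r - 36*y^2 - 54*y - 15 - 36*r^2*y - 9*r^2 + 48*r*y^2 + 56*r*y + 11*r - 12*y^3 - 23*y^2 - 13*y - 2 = r^2*(-36*y - 45) + r*(48*y^2 + 104*y + 55) - 12*y^3 - 59*y^2 - 55*y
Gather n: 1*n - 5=n - 5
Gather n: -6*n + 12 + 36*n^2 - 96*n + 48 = 36*n^2 - 102*n + 60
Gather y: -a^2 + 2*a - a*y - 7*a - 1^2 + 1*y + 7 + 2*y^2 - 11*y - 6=-a^2 - 5*a + 2*y^2 + y*(-a - 10)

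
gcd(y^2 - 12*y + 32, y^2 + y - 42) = 1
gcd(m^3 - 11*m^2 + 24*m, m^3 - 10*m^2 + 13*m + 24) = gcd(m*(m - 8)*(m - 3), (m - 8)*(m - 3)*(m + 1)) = m^2 - 11*m + 24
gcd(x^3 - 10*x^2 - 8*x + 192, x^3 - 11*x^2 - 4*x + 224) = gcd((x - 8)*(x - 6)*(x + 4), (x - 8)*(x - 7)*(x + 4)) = x^2 - 4*x - 32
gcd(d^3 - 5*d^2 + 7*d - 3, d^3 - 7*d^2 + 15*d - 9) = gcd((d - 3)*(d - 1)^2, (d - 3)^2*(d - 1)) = d^2 - 4*d + 3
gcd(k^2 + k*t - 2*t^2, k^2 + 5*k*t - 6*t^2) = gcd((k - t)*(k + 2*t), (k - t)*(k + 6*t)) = -k + t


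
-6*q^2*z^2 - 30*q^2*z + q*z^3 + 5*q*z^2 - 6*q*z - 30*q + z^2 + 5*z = (-6*q + z)*(z + 5)*(q*z + 1)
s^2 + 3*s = s*(s + 3)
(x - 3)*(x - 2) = x^2 - 5*x + 6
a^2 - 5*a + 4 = (a - 4)*(a - 1)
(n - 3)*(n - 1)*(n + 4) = n^3 - 13*n + 12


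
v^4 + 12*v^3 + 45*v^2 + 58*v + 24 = (v + 1)^2*(v + 4)*(v + 6)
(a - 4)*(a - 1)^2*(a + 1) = a^4 - 5*a^3 + 3*a^2 + 5*a - 4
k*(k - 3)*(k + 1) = k^3 - 2*k^2 - 3*k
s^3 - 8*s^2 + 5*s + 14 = (s - 7)*(s - 2)*(s + 1)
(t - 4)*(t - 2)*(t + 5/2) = t^3 - 7*t^2/2 - 7*t + 20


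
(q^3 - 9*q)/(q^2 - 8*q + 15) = q*(q + 3)/(q - 5)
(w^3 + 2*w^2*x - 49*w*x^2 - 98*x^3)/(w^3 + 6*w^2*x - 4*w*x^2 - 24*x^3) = (-w^2 + 49*x^2)/(-w^2 - 4*w*x + 12*x^2)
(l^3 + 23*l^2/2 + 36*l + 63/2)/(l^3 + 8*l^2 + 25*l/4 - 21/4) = 2*(l + 3)/(2*l - 1)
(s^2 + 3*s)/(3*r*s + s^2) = (s + 3)/(3*r + s)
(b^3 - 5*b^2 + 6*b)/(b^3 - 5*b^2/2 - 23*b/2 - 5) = 2*b*(-b^2 + 5*b - 6)/(-2*b^3 + 5*b^2 + 23*b + 10)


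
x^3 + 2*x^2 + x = x*(x + 1)^2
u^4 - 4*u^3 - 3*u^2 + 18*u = u*(u - 3)^2*(u + 2)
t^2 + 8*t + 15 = (t + 3)*(t + 5)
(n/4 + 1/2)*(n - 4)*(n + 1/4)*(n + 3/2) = n^4/4 - n^3/16 - 89*n^2/32 - 59*n/16 - 3/4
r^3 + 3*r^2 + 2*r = r*(r + 1)*(r + 2)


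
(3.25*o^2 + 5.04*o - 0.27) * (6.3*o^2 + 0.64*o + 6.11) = 20.475*o^4 + 33.832*o^3 + 21.3821*o^2 + 30.6216*o - 1.6497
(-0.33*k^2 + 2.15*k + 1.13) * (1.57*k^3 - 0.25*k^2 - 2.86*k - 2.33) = -0.5181*k^5 + 3.458*k^4 + 2.1804*k^3 - 5.6626*k^2 - 8.2413*k - 2.6329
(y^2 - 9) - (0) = y^2 - 9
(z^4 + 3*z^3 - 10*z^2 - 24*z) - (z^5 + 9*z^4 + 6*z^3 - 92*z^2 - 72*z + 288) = -z^5 - 8*z^4 - 3*z^3 + 82*z^2 + 48*z - 288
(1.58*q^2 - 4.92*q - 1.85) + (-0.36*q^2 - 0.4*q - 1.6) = 1.22*q^2 - 5.32*q - 3.45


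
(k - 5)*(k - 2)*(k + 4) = k^3 - 3*k^2 - 18*k + 40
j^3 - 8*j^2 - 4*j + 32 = (j - 8)*(j - 2)*(j + 2)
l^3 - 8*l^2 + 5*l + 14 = (l - 7)*(l - 2)*(l + 1)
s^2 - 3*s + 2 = (s - 2)*(s - 1)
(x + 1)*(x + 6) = x^2 + 7*x + 6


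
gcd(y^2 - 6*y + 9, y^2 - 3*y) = y - 3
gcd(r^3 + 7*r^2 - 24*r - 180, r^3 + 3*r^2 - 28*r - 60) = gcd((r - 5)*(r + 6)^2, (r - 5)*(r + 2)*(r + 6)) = r^2 + r - 30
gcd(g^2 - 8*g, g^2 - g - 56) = g - 8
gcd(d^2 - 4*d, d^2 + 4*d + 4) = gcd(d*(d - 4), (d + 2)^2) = 1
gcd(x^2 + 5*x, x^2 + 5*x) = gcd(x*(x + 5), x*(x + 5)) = x^2 + 5*x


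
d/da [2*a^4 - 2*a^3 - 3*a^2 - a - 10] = 8*a^3 - 6*a^2 - 6*a - 1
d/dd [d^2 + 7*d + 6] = 2*d + 7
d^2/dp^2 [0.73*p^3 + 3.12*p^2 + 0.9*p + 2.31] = 4.38*p + 6.24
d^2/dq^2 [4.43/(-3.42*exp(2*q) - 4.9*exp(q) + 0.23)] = (-4.43*(6.84*exp(q) + 4.9)*(13.68*exp(q) + 9.8)*exp(q) + (60.6024*exp(q) + 21.707)*(3.42*exp(2*q) + 4.9*exp(q) - 0.23))*exp(q)/(3.42*exp(2*q) + 4.9*exp(q) - 0.23)^3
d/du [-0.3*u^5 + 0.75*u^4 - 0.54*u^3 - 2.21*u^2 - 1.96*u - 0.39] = -1.5*u^4 + 3.0*u^3 - 1.62*u^2 - 4.42*u - 1.96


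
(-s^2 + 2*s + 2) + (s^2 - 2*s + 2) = 4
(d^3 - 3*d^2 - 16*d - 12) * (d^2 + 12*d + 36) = d^5 + 9*d^4 - 16*d^3 - 312*d^2 - 720*d - 432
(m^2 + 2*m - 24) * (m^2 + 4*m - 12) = m^4 + 6*m^3 - 28*m^2 - 120*m + 288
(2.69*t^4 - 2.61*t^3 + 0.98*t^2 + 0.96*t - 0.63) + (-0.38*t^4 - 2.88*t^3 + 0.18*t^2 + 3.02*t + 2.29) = 2.31*t^4 - 5.49*t^3 + 1.16*t^2 + 3.98*t + 1.66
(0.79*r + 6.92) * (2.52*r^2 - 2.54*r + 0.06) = 1.9908*r^3 + 15.4318*r^2 - 17.5294*r + 0.4152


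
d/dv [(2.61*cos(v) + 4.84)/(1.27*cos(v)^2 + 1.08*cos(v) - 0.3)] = (3.3147*cos(v)^2 + 12.2936*cos(v) + 6.0102)*sin(v)/(1.6129*cos(v)^4 + 2.7432*cos(v)^3 + 0.4044*cos(v)^2 - 0.648*cos(v) + 0.09)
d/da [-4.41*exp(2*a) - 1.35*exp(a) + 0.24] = (-8.82*exp(a) - 1.35)*exp(a)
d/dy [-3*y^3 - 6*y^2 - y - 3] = -9*y^2 - 12*y - 1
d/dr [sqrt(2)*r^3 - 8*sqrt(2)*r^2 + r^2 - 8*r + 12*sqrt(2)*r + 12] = 3*sqrt(2)*r^2 - 16*sqrt(2)*r + 2*r - 8 + 12*sqrt(2)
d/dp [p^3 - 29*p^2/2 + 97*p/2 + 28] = 3*p^2 - 29*p + 97/2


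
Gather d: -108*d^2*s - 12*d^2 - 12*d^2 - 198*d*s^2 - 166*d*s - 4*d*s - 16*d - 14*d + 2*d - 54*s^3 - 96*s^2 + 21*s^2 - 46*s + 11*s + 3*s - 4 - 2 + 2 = d^2*(-108*s - 24) + d*(-198*s^2 - 170*s - 28) - 54*s^3 - 75*s^2 - 32*s - 4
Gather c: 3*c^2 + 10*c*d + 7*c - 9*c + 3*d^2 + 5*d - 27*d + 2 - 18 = 3*c^2 + c*(10*d - 2) + 3*d^2 - 22*d - 16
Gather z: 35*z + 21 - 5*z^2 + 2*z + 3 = -5*z^2 + 37*z + 24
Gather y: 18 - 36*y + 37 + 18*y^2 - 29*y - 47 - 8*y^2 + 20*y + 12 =10*y^2 - 45*y + 20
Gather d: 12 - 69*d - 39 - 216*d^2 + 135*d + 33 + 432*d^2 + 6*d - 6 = 216*d^2 + 72*d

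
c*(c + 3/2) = c^2 + 3*c/2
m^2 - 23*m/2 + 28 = (m - 8)*(m - 7/2)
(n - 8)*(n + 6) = n^2 - 2*n - 48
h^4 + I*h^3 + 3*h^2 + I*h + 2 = (h - I)^2*(h + I)*(h + 2*I)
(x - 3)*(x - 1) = x^2 - 4*x + 3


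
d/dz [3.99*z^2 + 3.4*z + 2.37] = 7.98*z + 3.4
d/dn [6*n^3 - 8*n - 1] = 18*n^2 - 8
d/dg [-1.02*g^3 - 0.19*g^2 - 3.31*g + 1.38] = -3.06*g^2 - 0.38*g - 3.31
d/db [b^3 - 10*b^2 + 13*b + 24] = 3*b^2 - 20*b + 13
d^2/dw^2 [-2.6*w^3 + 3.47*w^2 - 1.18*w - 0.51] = 6.94 - 15.6*w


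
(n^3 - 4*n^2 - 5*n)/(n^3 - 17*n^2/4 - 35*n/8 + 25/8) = 8*n*(n + 1)/(8*n^2 + 6*n - 5)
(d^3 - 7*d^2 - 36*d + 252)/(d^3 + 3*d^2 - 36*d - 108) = (d - 7)/(d + 3)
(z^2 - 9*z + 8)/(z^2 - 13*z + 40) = (z - 1)/(z - 5)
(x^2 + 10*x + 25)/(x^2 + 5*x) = (x + 5)/x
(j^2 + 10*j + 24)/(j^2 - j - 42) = (j + 4)/(j - 7)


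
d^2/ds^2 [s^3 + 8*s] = 6*s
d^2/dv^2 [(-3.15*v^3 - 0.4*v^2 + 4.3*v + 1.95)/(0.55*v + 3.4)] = (-1.90575*v^3 - 35.343*v^2 - 218.484*v - 24.15025)/(0.166375*v^3 + 3.0855*v^2 + 19.074*v + 39.304)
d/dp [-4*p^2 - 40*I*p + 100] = -8*p - 40*I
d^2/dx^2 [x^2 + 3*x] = 2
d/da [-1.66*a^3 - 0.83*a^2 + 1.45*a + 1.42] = -4.98*a^2 - 1.66*a + 1.45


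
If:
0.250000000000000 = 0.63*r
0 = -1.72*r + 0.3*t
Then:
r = 0.40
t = 2.28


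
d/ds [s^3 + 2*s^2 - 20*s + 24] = 3*s^2 + 4*s - 20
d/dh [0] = 0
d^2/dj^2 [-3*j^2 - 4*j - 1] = -6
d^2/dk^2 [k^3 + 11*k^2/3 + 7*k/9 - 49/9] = 6*k + 22/3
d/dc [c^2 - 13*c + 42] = 2*c - 13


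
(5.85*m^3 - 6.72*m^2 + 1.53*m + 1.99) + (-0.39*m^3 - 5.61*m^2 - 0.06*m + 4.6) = 5.46*m^3 - 12.33*m^2 + 1.47*m + 6.59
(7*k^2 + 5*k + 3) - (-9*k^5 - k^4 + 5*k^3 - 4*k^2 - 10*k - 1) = 9*k^5 + k^4 - 5*k^3 + 11*k^2 + 15*k + 4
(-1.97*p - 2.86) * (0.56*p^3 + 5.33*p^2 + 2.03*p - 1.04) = -1.1032*p^4 - 12.1017*p^3 - 19.2429*p^2 - 3.757*p + 2.9744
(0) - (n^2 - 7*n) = -n^2 + 7*n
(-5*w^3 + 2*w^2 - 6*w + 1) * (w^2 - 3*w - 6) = -5*w^5 + 17*w^4 + 18*w^3 + 7*w^2 + 33*w - 6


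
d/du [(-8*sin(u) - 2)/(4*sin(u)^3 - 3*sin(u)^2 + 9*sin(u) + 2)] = 2*(32*sin(u)^3 - 6*sin(u) + 1)*cos(u)/(4*sin(u)^3 - 3*sin(u)^2 + 9*sin(u) + 2)^2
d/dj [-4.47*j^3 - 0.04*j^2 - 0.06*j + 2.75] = -13.41*j^2 - 0.08*j - 0.06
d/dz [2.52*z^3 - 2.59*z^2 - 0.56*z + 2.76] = 7.56*z^2 - 5.18*z - 0.56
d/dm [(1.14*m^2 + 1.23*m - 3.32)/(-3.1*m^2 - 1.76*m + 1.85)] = (1.8066*m^2 - 16.366*m - 3.5677)/(9.61*m^4 + 10.912*m^3 - 8.3724*m^2 - 6.512*m + 3.4225)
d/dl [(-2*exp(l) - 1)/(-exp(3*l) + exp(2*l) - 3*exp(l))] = (-4*exp(3*l) - exp(2*l) + 2*exp(l) - 3)*exp(-l)/(exp(4*l) - 2*exp(3*l) + 7*exp(2*l) - 6*exp(l) + 9)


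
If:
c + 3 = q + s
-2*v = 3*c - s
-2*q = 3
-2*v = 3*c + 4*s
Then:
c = -9/2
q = -3/2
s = 0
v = 27/4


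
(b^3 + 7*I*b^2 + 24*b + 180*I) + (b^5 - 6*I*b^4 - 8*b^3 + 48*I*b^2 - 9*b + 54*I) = b^5 - 6*I*b^4 - 7*b^3 + 55*I*b^2 + 15*b + 234*I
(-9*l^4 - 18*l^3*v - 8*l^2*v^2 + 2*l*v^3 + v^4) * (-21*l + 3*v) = 189*l^5 + 351*l^4*v + 114*l^3*v^2 - 66*l^2*v^3 - 15*l*v^4 + 3*v^5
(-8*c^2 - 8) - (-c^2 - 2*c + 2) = -7*c^2 + 2*c - 10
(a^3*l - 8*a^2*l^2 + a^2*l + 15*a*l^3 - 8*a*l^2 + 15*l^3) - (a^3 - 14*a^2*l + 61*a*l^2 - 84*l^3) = a^3*l - a^3 - 8*a^2*l^2 + 15*a^2*l + 15*a*l^3 - 69*a*l^2 + 99*l^3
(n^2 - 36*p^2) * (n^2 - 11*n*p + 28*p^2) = n^4 - 11*n^3*p - 8*n^2*p^2 + 396*n*p^3 - 1008*p^4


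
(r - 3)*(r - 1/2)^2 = r^3 - 4*r^2 + 13*r/4 - 3/4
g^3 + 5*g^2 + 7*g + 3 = (g + 1)^2*(g + 3)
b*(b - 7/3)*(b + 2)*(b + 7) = b^4 + 20*b^3/3 - 7*b^2 - 98*b/3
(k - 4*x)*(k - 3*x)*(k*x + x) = k^3*x - 7*k^2*x^2 + k^2*x + 12*k*x^3 - 7*k*x^2 + 12*x^3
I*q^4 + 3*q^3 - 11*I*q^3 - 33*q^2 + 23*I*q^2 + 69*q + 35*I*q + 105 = (q - 7)*(q - 5)*(q - 3*I)*(I*q + I)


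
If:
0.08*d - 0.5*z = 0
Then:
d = 6.25*z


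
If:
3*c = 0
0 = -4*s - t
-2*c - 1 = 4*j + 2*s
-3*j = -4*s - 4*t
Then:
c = 0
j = -2/7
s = 1/14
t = -2/7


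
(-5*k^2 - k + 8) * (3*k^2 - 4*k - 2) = -15*k^4 + 17*k^3 + 38*k^2 - 30*k - 16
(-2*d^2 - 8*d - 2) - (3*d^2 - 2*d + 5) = -5*d^2 - 6*d - 7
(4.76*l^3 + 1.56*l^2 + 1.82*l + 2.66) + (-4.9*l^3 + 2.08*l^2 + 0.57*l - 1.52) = -0.140000000000001*l^3 + 3.64*l^2 + 2.39*l + 1.14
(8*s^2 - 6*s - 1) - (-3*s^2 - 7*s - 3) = 11*s^2 + s + 2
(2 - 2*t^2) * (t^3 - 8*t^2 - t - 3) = -2*t^5 + 16*t^4 + 4*t^3 - 10*t^2 - 2*t - 6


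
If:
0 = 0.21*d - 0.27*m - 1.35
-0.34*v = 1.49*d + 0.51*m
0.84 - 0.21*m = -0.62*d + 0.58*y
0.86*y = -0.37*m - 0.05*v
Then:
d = -1.93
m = -6.50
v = 18.21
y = 1.74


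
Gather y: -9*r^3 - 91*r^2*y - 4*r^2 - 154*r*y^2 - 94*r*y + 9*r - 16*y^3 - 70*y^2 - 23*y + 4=-9*r^3 - 4*r^2 + 9*r - 16*y^3 + y^2*(-154*r - 70) + y*(-91*r^2 - 94*r - 23) + 4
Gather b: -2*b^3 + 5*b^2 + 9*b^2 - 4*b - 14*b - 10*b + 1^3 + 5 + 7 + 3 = -2*b^3 + 14*b^2 - 28*b + 16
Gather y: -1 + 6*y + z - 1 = 6*y + z - 2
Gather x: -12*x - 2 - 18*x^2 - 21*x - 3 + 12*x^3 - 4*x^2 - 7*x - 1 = 12*x^3 - 22*x^2 - 40*x - 6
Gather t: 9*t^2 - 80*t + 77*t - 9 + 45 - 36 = 9*t^2 - 3*t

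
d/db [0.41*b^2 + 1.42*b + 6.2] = 0.82*b + 1.42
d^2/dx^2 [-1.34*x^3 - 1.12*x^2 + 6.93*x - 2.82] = -8.04*x - 2.24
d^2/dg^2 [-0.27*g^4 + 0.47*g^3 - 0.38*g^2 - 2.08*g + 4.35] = -3.24*g^2 + 2.82*g - 0.76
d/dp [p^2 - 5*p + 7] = 2*p - 5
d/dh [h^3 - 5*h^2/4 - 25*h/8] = 3*h^2 - 5*h/2 - 25/8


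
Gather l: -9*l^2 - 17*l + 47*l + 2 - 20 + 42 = -9*l^2 + 30*l + 24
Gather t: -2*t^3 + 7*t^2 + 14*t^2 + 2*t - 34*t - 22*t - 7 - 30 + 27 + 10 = -2*t^3 + 21*t^2 - 54*t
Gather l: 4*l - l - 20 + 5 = 3*l - 15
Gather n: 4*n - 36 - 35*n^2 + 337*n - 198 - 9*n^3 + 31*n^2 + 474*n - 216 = -9*n^3 - 4*n^2 + 815*n - 450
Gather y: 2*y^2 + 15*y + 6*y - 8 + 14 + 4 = 2*y^2 + 21*y + 10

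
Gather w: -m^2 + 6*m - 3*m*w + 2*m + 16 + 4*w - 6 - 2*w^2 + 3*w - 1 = -m^2 + 8*m - 2*w^2 + w*(7 - 3*m) + 9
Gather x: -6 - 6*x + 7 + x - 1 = -5*x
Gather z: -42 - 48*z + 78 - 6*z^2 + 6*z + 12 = -6*z^2 - 42*z + 48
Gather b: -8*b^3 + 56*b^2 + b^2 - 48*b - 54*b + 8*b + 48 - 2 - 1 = -8*b^3 + 57*b^2 - 94*b + 45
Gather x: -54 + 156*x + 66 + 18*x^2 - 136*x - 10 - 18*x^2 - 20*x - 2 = 0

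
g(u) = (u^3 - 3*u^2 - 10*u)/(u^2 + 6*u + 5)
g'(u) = (-2*u - 6)*(u^3 - 3*u^2 - 10*u)/(u^2 + 6*u + 5)^2 + (3*u^2 - 6*u - 10)/(u^2 + 6*u + 5)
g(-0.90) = 14.25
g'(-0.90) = -151.23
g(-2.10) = 0.47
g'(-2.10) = -4.70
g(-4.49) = 59.61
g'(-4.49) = -143.30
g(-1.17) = -9.20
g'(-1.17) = -53.46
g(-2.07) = 0.33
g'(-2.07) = -4.68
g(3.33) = -0.82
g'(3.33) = 0.38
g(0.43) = -0.61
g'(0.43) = -1.01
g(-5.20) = -202.06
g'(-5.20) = -936.59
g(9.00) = 2.83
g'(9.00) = 0.79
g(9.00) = 2.83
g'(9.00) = 0.79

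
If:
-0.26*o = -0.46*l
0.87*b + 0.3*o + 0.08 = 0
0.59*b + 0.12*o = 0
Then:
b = 0.13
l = -0.37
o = -0.65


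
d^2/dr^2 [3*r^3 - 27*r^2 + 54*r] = 18*r - 54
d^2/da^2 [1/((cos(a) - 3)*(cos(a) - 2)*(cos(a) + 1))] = (-90*(1 - cos(a)^2)^2 + 12*sin(a)^6 + 3*cos(a)^6 + 44*cos(a)^5 + 2*cos(a)^3 - 139*cos(a)^2 - 54*cos(a) + 128)/((cos(a) - 3)^3*(cos(a) - 2)^3*(cos(a) + 1)^3)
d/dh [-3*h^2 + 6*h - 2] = 6 - 6*h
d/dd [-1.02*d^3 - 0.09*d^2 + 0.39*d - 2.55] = -3.06*d^2 - 0.18*d + 0.39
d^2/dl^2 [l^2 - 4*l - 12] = 2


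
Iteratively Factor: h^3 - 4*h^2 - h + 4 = (h - 4)*(h^2 - 1) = (h - 4)*(h - 1)*(h + 1)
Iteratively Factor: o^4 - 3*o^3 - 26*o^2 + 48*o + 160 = (o + 2)*(o^3 - 5*o^2 - 16*o + 80) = (o + 2)*(o + 4)*(o^2 - 9*o + 20) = (o - 5)*(o + 2)*(o + 4)*(o - 4)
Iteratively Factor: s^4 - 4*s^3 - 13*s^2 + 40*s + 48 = (s - 4)*(s^3 - 13*s - 12) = (s - 4)^2*(s^2 + 4*s + 3) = (s - 4)^2*(s + 1)*(s + 3)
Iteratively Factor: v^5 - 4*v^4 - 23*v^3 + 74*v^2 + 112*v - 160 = (v + 2)*(v^4 - 6*v^3 - 11*v^2 + 96*v - 80) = (v - 1)*(v + 2)*(v^3 - 5*v^2 - 16*v + 80) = (v - 4)*(v - 1)*(v + 2)*(v^2 - v - 20) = (v - 5)*(v - 4)*(v - 1)*(v + 2)*(v + 4)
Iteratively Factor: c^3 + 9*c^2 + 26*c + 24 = (c + 4)*(c^2 + 5*c + 6) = (c + 3)*(c + 4)*(c + 2)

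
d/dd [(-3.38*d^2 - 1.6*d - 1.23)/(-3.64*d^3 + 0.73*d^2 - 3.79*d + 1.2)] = (-12.3032*d^4 - 11.648*d^3 + 0.546600000000002*d^2 - 6.3162*d - 6.5817)/(13.2496*d^6 - 5.3144*d^5 + 28.1241*d^4 - 14.2694*d^3 + 16.1161*d^2 - 9.096*d + 1.44)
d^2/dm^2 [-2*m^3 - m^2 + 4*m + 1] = -12*m - 2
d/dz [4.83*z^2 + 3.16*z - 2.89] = 9.66*z + 3.16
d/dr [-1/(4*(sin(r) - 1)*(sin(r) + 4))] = (2*sin(r) + 3)*cos(r)/(4*(sin(r) - 1)^2*(sin(r) + 4)^2)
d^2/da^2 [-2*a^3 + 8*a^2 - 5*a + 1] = 16 - 12*a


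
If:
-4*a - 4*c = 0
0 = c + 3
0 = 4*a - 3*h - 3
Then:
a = 3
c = -3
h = 3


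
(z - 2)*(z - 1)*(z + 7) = z^3 + 4*z^2 - 19*z + 14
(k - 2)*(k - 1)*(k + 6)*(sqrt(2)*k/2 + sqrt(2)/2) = sqrt(2)*k^4/2 + 2*sqrt(2)*k^3 - 13*sqrt(2)*k^2/2 - 2*sqrt(2)*k + 6*sqrt(2)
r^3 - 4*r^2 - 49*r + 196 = (r - 7)*(r - 4)*(r + 7)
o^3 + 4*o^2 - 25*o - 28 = (o - 4)*(o + 1)*(o + 7)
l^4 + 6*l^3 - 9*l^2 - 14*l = l*(l - 2)*(l + 1)*(l + 7)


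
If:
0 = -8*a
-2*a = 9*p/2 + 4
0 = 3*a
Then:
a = 0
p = -8/9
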